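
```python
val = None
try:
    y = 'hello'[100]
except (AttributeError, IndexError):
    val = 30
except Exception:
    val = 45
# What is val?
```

Step-by-step execution trace:
1. `y = 'hello'[100]` raises IndexError.
2. `except (AttributeError, IndexError)` matches (IndexError is in the tuple) → val = 30.
3. `except Exception` is not reached.
Result: 30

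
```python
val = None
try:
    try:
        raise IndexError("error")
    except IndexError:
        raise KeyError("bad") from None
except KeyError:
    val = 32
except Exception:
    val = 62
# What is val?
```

Step-by-step execution trace:
1. Inner try raises IndexError; inner `except IndexError` catches it.
2. `raise KeyError(...) from None` raises KeyError (from None suppresses __context__, but the active exception is still KeyError).
3. Outer `except KeyError` matches → val = 32.
4. `except Exception` is not reached.
Result: 32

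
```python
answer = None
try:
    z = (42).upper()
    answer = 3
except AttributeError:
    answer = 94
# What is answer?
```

Step-by-step execution trace:
1. `z = (42).upper()` raises AttributeError.
2. `answer = 3` is not reached.
3. `except AttributeError` matches → answer = 94.
Result: 94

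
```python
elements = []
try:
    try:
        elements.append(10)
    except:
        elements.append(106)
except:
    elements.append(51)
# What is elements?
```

Step-by-step execution trace:
1. Inner try: `elements.append(10)` → elements = [10]. No exception raised.
2. Inner `except` is skipped.
3. Inner try completes normally; outer `except` is skipped.
Result: [10]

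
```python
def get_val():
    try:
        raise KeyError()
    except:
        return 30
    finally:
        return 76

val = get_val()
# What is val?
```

Step-by-step execution trace:
1. `get_val()` enters try: `raise KeyError()` raises KeyError.
2. bare `except` matches → `return 30` sets pending return value 30.
3. Before returning, `finally: return 76` runs and overrides the pending return.
4. get_val() returns 76 → val = 76.
Result: 76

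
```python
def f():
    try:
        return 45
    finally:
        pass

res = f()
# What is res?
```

Step-by-step execution trace:
1. `f()` enters try: `return 45` sets pending return value 45.
2. Before returning, `finally: pass` runs (no effect).
3. f() returns 45 → res = 45.
Result: 45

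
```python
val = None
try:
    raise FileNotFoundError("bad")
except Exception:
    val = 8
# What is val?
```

Step-by-step execution trace:
1. `raise FileNotFoundError(...)` raises FileNotFoundError.
2. `except Exception` matches (FileNotFoundError is a subclass of Exception) → val = 8.
Result: 8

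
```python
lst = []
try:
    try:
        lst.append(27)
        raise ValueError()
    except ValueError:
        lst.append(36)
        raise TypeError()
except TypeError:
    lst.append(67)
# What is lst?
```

Step-by-step execution trace:
1. Inner try: `lst.append(27)` → lst = [27].
2. `raise ValueError()` raises ValueError.
3. Inner `except ValueError` matches → `lst.append(36)` → lst = [27, 36].
4. `raise TypeError()` raises TypeError; propagates to outer try.
5. Outer `except TypeError` matches → `lst.append(67)` → lst = [27, 36, 67].
Result: [27, 36, 67]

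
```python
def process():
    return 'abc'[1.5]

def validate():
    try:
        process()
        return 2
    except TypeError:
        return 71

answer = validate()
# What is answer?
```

Step-by-step execution trace:
1. `validate()` calls `process()`.
2. `process()` evaluates `'abc'[1.5]`, which raises TypeError; it propagates to the caller.
3. `return 2` is not reached.
4. `except TypeError` in validate matches → returns 71.
5. answer = 71.
Result: 71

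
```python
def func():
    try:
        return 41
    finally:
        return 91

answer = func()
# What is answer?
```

Step-by-step execution trace:
1. `func()` enters try: `return 41` sets pending return value 41.
2. Before returning, `finally: return 91` runs and overrides the pending return.
3. func() returns 91 → answer = 91.
Result: 91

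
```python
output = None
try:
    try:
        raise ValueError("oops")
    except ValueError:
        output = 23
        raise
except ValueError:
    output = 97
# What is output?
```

Step-by-step execution trace:
1. Inner try: `raise ValueError("oops")` raises ValueError.
2. Inner `except ValueError` matches → output = 23.
3. bare `raise` re-raises the same ValueError.
4. Outer `except ValueError` matches → output = 97.
Result: 97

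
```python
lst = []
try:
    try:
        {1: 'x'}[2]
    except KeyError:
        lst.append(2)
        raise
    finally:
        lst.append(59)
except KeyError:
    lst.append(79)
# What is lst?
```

Step-by-step execution trace:
1. Inner try: `{1: 'x'}[2]` raises KeyError.
2. Inner `except KeyError` matches → `lst.append(2)` → lst = [2].
3. bare `raise` re-raises KeyError.
4. Inner `finally` runs during unwinding: `lst.append(59)` → lst = [2, 59].
5. Outer `except KeyError` matches → `lst.append(79)` → lst = [2, 59, 79].
Result: [2, 59, 79]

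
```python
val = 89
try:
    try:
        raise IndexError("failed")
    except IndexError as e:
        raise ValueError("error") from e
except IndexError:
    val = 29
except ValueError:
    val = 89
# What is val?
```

Step-by-step execution trace:
1. Inner try raises IndexError; inner `except IndexError as e` catches it.
2. `raise ValueError(...) from e` raises ValueError (IndexError is attached as __cause__, but only ValueError is active).
3. Outer `except IndexError` does not match ValueError; skipped.
4. Outer `except ValueError` matches → val = 89.
Result: 89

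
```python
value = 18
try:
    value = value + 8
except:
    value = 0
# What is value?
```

Step-by-step execution trace:
1. value starts at 18.
2. try: `value = value + 8` → value = 26. No exception raised.
3. `except` is skipped.
Result: 26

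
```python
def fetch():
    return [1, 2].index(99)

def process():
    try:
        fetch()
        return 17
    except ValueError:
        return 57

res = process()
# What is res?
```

Step-by-step execution trace:
1. `process()` calls `fetch()`.
2. `fetch()` evaluates `[1, 2].index(99)`, which raises ValueError; it propagates to the caller.
3. `return 17` is not reached.
4. `except ValueError` in process matches → returns 57.
5. res = 57.
Result: 57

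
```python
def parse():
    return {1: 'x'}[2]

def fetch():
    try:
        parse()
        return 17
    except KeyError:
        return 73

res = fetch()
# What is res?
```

Step-by-step execution trace:
1. `fetch()` calls `parse()`.
2. `parse()` evaluates `{1: 'x'}[2]`, which raises KeyError; it propagates to the caller.
3. `return 17` is not reached.
4. `except KeyError` in fetch matches → returns 73.
5. res = 73.
Result: 73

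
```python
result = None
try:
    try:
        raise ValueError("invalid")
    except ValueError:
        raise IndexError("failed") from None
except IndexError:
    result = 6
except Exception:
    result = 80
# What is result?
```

Step-by-step execution trace:
1. Inner try raises ValueError; inner `except ValueError` catches it.
2. `raise IndexError(...) from None` raises IndexError (from None suppresses __context__, but the active exception is still IndexError).
3. Outer `except IndexError` matches → result = 6.
4. `except Exception` is not reached.
Result: 6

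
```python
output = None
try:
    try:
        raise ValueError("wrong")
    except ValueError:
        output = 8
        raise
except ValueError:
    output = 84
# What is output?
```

Step-by-step execution trace:
1. Inner try: `raise ValueError("wrong")` raises ValueError.
2. Inner `except ValueError` matches → output = 8.
3. bare `raise` re-raises the same ValueError.
4. Outer `except ValueError` matches → output = 84.
Result: 84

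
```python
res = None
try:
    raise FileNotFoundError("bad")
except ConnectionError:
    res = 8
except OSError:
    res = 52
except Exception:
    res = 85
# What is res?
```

Step-by-step execution trace:
1. `raise FileNotFoundError(...)` raises FileNotFoundError.
2. `except ConnectionError` does not match (FileNotFoundError is not a subclass of ConnectionError); skipped.
3. `except OSError` matches (FileNotFoundError is a subclass of OSError) → res = 52.
4. `except Exception` is not reached.
Result: 52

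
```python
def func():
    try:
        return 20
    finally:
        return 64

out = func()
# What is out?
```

Step-by-step execution trace:
1. `func()` enters try: `return 20` sets pending return value 20.
2. Before returning, `finally: return 64` runs and overrides the pending return.
3. func() returns 64 → out = 64.
Result: 64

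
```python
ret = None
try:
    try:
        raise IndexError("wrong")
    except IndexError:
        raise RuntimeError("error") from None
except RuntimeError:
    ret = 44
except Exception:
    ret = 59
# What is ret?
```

Step-by-step execution trace:
1. Inner try raises IndexError; inner `except IndexError` catches it.
2. `raise RuntimeError(...) from None` raises RuntimeError (from None suppresses __context__, but the active exception is still RuntimeError).
3. Outer `except RuntimeError` matches → ret = 44.
4. `except Exception` is not reached.
Result: 44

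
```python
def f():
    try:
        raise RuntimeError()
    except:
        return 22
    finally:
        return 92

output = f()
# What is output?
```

Step-by-step execution trace:
1. `f()` enters try: `raise RuntimeError()` raises RuntimeError.
2. bare `except` matches → `return 22` sets pending return value 22.
3. Before returning, `finally: return 92` runs and overrides the pending return.
4. f() returns 92 → output = 92.
Result: 92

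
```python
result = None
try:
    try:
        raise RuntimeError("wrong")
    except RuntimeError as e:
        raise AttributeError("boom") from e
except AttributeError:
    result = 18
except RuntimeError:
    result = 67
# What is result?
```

Step-by-step execution trace:
1. Inner try raises RuntimeError; inner `except RuntimeError as e` catches it.
2. `raise AttributeError(...) from e` raises AttributeError (RuntimeError is attached as __cause__, but only AttributeError is active).
3. Outer `except AttributeError` matches → result = 18.
4. `except RuntimeError` is not reached.
Result: 18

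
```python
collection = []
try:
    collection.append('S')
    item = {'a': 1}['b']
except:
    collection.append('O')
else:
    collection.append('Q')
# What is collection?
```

Step-by-step execution trace:
1. try: `collection.append('S')` → collection = ['S'].
2. `item = {'a': 1}['b']` raises KeyError.
3. bare `except` matches → `collection.append('O')` → collection = ['S', 'O'].
4. `else` is skipped (an exception was raised).
Result: ['S', 'O']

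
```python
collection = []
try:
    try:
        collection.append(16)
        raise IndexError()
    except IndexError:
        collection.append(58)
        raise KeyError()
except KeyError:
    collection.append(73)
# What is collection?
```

Step-by-step execution trace:
1. Inner try: `collection.append(16)` → collection = [16].
2. `raise IndexError()` raises IndexError.
3. Inner `except IndexError` matches → `collection.append(58)` → collection = [16, 58].
4. `raise KeyError()` raises KeyError; propagates to outer try.
5. Outer `except KeyError` matches → `collection.append(73)` → collection = [16, 58, 73].
Result: [16, 58, 73]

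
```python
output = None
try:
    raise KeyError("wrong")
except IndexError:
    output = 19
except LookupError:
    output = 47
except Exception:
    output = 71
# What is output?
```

Step-by-step execution trace:
1. `raise KeyError(...)` raises KeyError.
2. `except IndexError` does not match (KeyError is not a subclass of IndexError); skipped.
3. `except LookupError` matches (KeyError is a subclass of LookupError) → output = 47.
4. `except Exception` is not reached.
Result: 47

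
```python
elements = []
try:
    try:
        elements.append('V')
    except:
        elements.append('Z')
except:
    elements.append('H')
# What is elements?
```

Step-by-step execution trace:
1. Inner try: `elements.append('V')` → elements = ['V']. No exception raised.
2. Inner `except` is skipped.
3. Inner try completes normally; outer `except` is skipped.
Result: ['V']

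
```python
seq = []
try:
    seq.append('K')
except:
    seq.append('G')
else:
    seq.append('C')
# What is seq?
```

Step-by-step execution trace:
1. try: `seq.append('K')` → seq = ['K']. No exception raised.
2. `except` is skipped.
3. `else` runs (try completed without exception): `seq.append('C')` → seq = ['K', 'C'].
Result: ['K', 'C']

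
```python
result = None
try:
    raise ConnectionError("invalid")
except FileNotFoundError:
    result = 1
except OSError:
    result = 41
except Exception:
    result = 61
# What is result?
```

Step-by-step execution trace:
1. `raise ConnectionError(...)` raises ConnectionError.
2. `except FileNotFoundError` does not match (ConnectionError is not a subclass of FileNotFoundError); skipped.
3. `except OSError` matches (ConnectionError is a subclass of OSError) → result = 41.
4. `except Exception` is not reached.
Result: 41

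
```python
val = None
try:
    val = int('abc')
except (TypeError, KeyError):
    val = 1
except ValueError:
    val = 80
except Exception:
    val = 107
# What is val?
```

Step-by-step execution trace:
1. `val = int('abc')` raises ValueError.
2. `except (TypeError, KeyError)` does not match ValueError; skipped.
3. `except ValueError` matches (exact type match) → val = 80.
4. `except Exception` is not reached.
Result: 80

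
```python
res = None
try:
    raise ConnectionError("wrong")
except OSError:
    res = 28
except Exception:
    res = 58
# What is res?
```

Step-by-step execution trace:
1. `raise ConnectionError(...)` raises ConnectionError.
2. `except OSError` matches (ConnectionError is a subclass of OSError) → res = 28.
3. `except Exception` is not reached.
Result: 28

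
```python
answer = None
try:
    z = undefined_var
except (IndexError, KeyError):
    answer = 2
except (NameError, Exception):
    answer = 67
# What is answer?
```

Step-by-step execution trace:
1. `z = undefined_var` raises NameError.
2. `except (IndexError, KeyError)` does not match NameError; skipped.
3. `except (NameError, Exception)` matches (NameError is in the tuple) → answer = 67.
Result: 67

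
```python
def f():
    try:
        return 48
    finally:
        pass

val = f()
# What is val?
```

Step-by-step execution trace:
1. `f()` enters try: `return 48` sets pending return value 48.
2. Before returning, `finally: pass` runs (no effect).
3. f() returns 48 → val = 48.
Result: 48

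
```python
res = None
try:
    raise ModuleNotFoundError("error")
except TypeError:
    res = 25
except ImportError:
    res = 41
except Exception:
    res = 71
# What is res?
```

Step-by-step execution trace:
1. `raise ModuleNotFoundError(...)` raises ModuleNotFoundError.
2. `except TypeError` does not match (ModuleNotFoundError is not a subclass of TypeError); skipped.
3. `except ImportError` matches (ModuleNotFoundError is a subclass of ImportError) → res = 41.
4. `except Exception` is not reached.
Result: 41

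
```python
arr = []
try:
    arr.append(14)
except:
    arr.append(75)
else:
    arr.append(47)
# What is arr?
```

Step-by-step execution trace:
1. try: `arr.append(14)` → arr = [14]. No exception raised.
2. `except` is skipped.
3. `else` runs (try completed without exception): `arr.append(47)` → arr = [14, 47].
Result: [14, 47]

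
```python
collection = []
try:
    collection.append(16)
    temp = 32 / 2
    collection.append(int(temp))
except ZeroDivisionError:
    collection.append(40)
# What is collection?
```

Step-by-step execution trace:
1. try: `collection.append(16)` → collection = [16].
2. `temp = 32 / 2` → temp = 16.0. No exception raised.
3. `collection.append(int(temp))` → collection = [16, 16].
4. `except ZeroDivisionError` is skipped (no exception was raised).
Result: [16, 16]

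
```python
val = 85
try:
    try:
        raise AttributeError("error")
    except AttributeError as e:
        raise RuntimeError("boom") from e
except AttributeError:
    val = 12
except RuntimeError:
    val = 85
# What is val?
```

Step-by-step execution trace:
1. Inner try raises AttributeError; inner `except AttributeError as e` catches it.
2. `raise RuntimeError(...) from e` raises RuntimeError (AttributeError is attached as __cause__, but only RuntimeError is active).
3. Outer `except AttributeError` does not match RuntimeError; skipped.
4. Outer `except RuntimeError` matches → val = 85.
Result: 85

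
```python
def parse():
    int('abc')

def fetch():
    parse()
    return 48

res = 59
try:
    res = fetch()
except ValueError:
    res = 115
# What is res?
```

Step-by-step execution trace:
1. res starts at 59.
2. try: `fetch()` calls `parse()`.
3. `parse()` evaluates `int('abc')`, which raises ValueError; it propagates through fetch (uncaught).
4. `return 48` in fetch is not reached; the assignment to res does not complete.
5. `except ValueError` matches → res = 115.
Result: 115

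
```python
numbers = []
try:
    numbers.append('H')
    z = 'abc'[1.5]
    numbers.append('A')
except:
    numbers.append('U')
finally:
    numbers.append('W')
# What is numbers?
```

Step-by-step execution trace:
1. try: `numbers.append('H')` → numbers = ['H'].
2. `z = 'abc'[1.5]` raises TypeError; `numbers.append('A')` is not reached.
3. bare `except` matches → `numbers.append('U')` → numbers = ['H', 'U'].
4. finally always runs: `numbers.append('W')` → numbers = ['H', 'U', 'W'].
Result: ['H', 'U', 'W']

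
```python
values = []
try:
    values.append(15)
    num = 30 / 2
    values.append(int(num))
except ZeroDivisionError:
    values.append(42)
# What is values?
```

Step-by-step execution trace:
1. try: `values.append(15)` → values = [15].
2. `num = 30 / 2` → num = 15.0. No exception raised.
3. `values.append(int(num))` → values = [15, 15].
4. `except ZeroDivisionError` is skipped (no exception was raised).
Result: [15, 15]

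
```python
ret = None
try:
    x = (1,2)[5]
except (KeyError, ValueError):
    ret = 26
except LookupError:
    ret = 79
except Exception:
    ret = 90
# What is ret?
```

Step-by-step execution trace:
1. `x = (1,2)[5]` raises IndexError.
2. `except (KeyError, ValueError)` does not match IndexError; skipped.
3. `except LookupError` matches (IndexError is a subclass of LookupError) → ret = 79.
4. `except Exception` is not reached.
Result: 79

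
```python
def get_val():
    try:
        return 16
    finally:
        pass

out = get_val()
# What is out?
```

Step-by-step execution trace:
1. `get_val()` enters try: `return 16` sets pending return value 16.
2. Before returning, `finally: pass` runs (no effect).
3. get_val() returns 16 → out = 16.
Result: 16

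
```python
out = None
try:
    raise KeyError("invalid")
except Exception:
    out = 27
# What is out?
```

Step-by-step execution trace:
1. `raise KeyError(...)` raises KeyError.
2. `except Exception` matches (KeyError is a subclass of Exception) → out = 27.
Result: 27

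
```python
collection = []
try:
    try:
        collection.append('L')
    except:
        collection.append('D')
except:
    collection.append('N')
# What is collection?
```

Step-by-step execution trace:
1. Inner try: `collection.append('L')` → collection = ['L']. No exception raised.
2. Inner `except` is skipped.
3. Inner try completes normally; outer `except` is skipped.
Result: ['L']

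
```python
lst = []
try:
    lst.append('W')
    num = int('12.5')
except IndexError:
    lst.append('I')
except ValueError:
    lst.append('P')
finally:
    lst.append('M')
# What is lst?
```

Step-by-step execution trace:
1. try: `lst.append('W')` → lst = ['W'].
2. `num = int('12.5')` raises ValueError.
3. `except IndexError` does not match ValueError; skipped.
4. `except ValueError` matches → `lst.append('P')` → lst = ['W', 'P'].
5. finally always runs: `lst.append('M')` → lst = ['W', 'P', 'M'].
Result: ['W', 'P', 'M']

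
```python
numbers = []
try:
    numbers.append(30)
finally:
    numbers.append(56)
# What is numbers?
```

Step-by-step execution trace:
1. try: `numbers.append(30)` → numbers = [30].
2. The try body completes without raising.
3. finally always runs: `numbers.append(56)` → numbers = [30, 56].
Result: [30, 56]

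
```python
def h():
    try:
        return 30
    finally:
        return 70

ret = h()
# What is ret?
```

Step-by-step execution trace:
1. `h()` enters try: `return 30` sets pending return value 30.
2. Before returning, `finally: return 70` runs and overrides the pending return.
3. h() returns 70 → ret = 70.
Result: 70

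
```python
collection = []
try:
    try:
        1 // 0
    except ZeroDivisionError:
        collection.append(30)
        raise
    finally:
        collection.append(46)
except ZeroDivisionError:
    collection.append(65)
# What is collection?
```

Step-by-step execution trace:
1. Inner try: `1 // 0` raises ZeroDivisionError.
2. Inner `except ZeroDivisionError` matches → `collection.append(30)` → collection = [30].
3. bare `raise` re-raises ZeroDivisionError.
4. Inner `finally` runs during unwinding: `collection.append(46)` → collection = [30, 46].
5. Outer `except ZeroDivisionError` matches → `collection.append(65)` → collection = [30, 46, 65].
Result: [30, 46, 65]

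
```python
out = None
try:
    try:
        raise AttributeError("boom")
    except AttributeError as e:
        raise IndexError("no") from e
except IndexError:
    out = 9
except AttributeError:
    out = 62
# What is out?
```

Step-by-step execution trace:
1. Inner try raises AttributeError; inner `except AttributeError as e` catches it.
2. `raise IndexError(...) from e` raises IndexError (AttributeError is attached as __cause__, but only IndexError is active).
3. Outer `except IndexError` matches → out = 9.
4. `except AttributeError` is not reached.
Result: 9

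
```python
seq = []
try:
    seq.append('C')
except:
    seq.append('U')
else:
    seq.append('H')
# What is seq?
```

Step-by-step execution trace:
1. try: `seq.append('C')` → seq = ['C']. No exception raised.
2. `except` is skipped.
3. `else` runs (try completed without exception): `seq.append('H')` → seq = ['C', 'H'].
Result: ['C', 'H']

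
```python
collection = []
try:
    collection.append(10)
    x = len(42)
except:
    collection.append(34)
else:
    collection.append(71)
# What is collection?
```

Step-by-step execution trace:
1. try: `collection.append(10)` → collection = [10].
2. `x = len(42)` raises TypeError.
3. bare `except` matches → `collection.append(34)` → collection = [10, 34].
4. `else` is skipped (an exception was raised).
Result: [10, 34]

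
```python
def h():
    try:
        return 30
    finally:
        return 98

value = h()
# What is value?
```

Step-by-step execution trace:
1. `h()` enters try: `return 30` sets pending return value 30.
2. Before returning, `finally: return 98` runs and overrides the pending return.
3. h() returns 98 → value = 98.
Result: 98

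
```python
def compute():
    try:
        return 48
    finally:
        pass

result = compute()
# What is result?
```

Step-by-step execution trace:
1. `compute()` enters try: `return 48` sets pending return value 48.
2. Before returning, `finally: pass` runs (no effect).
3. compute() returns 48 → result = 48.
Result: 48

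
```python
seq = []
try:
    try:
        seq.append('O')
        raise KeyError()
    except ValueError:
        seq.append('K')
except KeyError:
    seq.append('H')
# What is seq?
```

Step-by-step execution trace:
1. Inner try: `seq.append('O')` → seq = ['O'].
2. `raise KeyError()` raises KeyError.
3. Inner `except ValueError` does not match KeyError; exception propagates to outer try.
4. Outer `except KeyError` matches → `seq.append('H')` → seq = ['O', 'H'].
Result: ['O', 'H']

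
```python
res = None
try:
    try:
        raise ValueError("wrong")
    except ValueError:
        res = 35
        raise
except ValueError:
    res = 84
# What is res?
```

Step-by-step execution trace:
1. Inner try: `raise ValueError("wrong")` raises ValueError.
2. Inner `except ValueError` matches → res = 35.
3. bare `raise` re-raises the same ValueError.
4. Outer `except ValueError` matches → res = 84.
Result: 84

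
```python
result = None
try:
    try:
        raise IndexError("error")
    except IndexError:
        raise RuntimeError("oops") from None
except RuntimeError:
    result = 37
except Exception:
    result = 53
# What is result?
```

Step-by-step execution trace:
1. Inner try raises IndexError; inner `except IndexError` catches it.
2. `raise RuntimeError(...) from None` raises RuntimeError (from None suppresses __context__, but the active exception is still RuntimeError).
3. Outer `except RuntimeError` matches → result = 37.
4. `except Exception` is not reached.
Result: 37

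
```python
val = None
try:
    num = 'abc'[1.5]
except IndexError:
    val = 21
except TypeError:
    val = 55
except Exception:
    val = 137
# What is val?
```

Step-by-step execution trace:
1. `num = 'abc'[1.5]` raises TypeError.
2. `except IndexError` does not match TypeError; skipped.
3. `except TypeError` matches → val = 55.
4. Remaining except clauses are skipped.
Result: 55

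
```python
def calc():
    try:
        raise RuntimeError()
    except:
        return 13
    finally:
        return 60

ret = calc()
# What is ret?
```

Step-by-step execution trace:
1. `calc()` enters try: `raise RuntimeError()` raises RuntimeError.
2. bare `except` matches → `return 13` sets pending return value 13.
3. Before returning, `finally: return 60` runs and overrides the pending return.
4. calc() returns 60 → ret = 60.
Result: 60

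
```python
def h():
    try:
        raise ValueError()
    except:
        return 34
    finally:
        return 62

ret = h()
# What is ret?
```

Step-by-step execution trace:
1. `h()` enters try: `raise ValueError()` raises ValueError.
2. bare `except` matches → `return 34` sets pending return value 34.
3. Before returning, `finally: return 62` runs and overrides the pending return.
4. h() returns 62 → ret = 62.
Result: 62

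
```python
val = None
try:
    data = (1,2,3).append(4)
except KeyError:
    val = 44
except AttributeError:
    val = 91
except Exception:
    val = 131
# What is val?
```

Step-by-step execution trace:
1. `data = (1,2,3).append(4)` raises AttributeError.
2. `except KeyError` does not match AttributeError; skipped.
3. `except AttributeError` matches → val = 91.
4. Remaining except clauses are skipped.
Result: 91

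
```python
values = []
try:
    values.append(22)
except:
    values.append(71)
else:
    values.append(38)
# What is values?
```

Step-by-step execution trace:
1. try: `values.append(22)` → values = [22]. No exception raised.
2. `except` is skipped.
3. `else` runs (try completed without exception): `values.append(38)` → values = [22, 38].
Result: [22, 38]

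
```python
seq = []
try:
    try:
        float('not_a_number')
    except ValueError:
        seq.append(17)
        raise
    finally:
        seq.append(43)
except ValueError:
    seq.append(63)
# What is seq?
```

Step-by-step execution trace:
1. Inner try: `float('not_a_number')` raises ValueError.
2. Inner `except ValueError` matches → `seq.append(17)` → seq = [17].
3. bare `raise` re-raises ValueError.
4. Inner `finally` runs during unwinding: `seq.append(43)` → seq = [17, 43].
5. Outer `except ValueError` matches → `seq.append(63)` → seq = [17, 43, 63].
Result: [17, 43, 63]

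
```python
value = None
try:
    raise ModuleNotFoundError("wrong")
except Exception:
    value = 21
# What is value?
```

Step-by-step execution trace:
1. `raise ModuleNotFoundError(...)` raises ModuleNotFoundError.
2. `except Exception` matches (ModuleNotFoundError is a subclass of Exception) → value = 21.
Result: 21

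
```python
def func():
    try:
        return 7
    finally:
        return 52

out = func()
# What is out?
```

Step-by-step execution trace:
1. `func()` enters try: `return 7` sets pending return value 7.
2. Before returning, `finally: return 52` runs and overrides the pending return.
3. func() returns 52 → out = 52.
Result: 52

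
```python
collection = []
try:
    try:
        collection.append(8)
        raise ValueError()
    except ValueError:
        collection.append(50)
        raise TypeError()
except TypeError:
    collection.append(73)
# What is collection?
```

Step-by-step execution trace:
1. Inner try: `collection.append(8)` → collection = [8].
2. `raise ValueError()` raises ValueError.
3. Inner `except ValueError` matches → `collection.append(50)` → collection = [8, 50].
4. `raise TypeError()` raises TypeError; propagates to outer try.
5. Outer `except TypeError` matches → `collection.append(73)` → collection = [8, 50, 73].
Result: [8, 50, 73]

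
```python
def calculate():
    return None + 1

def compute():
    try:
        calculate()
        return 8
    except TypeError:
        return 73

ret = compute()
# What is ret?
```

Step-by-step execution trace:
1. `compute()` calls `calculate()`.
2. `calculate()` evaluates `None + 1`, which raises TypeError; it propagates to the caller.
3. `return 8` is not reached.
4. `except TypeError` in compute matches → returns 73.
5. ret = 73.
Result: 73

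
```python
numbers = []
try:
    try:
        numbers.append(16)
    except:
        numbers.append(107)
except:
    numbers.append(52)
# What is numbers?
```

Step-by-step execution trace:
1. Inner try: `numbers.append(16)` → numbers = [16]. No exception raised.
2. Inner `except` is skipped.
3. Inner try completes normally; outer `except` is skipped.
Result: [16]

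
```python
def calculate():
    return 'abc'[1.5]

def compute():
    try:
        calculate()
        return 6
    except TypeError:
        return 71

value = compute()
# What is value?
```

Step-by-step execution trace:
1. `compute()` calls `calculate()`.
2. `calculate()` evaluates `'abc'[1.5]`, which raises TypeError; it propagates to the caller.
3. `return 6` is not reached.
4. `except TypeError` in compute matches → returns 71.
5. value = 71.
Result: 71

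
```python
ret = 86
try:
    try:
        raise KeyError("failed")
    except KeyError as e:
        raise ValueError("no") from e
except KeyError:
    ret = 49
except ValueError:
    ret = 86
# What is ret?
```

Step-by-step execution trace:
1. Inner try raises KeyError; inner `except KeyError as e` catches it.
2. `raise ValueError(...) from e` raises ValueError (KeyError is attached as __cause__, but only ValueError is active).
3. Outer `except KeyError` does not match ValueError; skipped.
4. Outer `except ValueError` matches → ret = 86.
Result: 86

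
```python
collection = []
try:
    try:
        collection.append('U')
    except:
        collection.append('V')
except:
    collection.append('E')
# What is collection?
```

Step-by-step execution trace:
1. Inner try: `collection.append('U')` → collection = ['U']. No exception raised.
2. Inner `except` is skipped.
3. Inner try completes normally; outer `except` is skipped.
Result: ['U']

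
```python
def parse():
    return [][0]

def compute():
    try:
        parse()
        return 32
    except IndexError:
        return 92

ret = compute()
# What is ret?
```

Step-by-step execution trace:
1. `compute()` calls `parse()`.
2. `parse()` evaluates `[][0]`, which raises IndexError; it propagates to the caller.
3. `return 32` is not reached.
4. `except IndexError` in compute matches → returns 92.
5. ret = 92.
Result: 92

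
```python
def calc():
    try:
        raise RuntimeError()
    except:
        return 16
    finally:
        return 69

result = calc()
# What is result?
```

Step-by-step execution trace:
1. `calc()` enters try: `raise RuntimeError()` raises RuntimeError.
2. bare `except` matches → `return 16` sets pending return value 16.
3. Before returning, `finally: return 69` runs and overrides the pending return.
4. calc() returns 69 → result = 69.
Result: 69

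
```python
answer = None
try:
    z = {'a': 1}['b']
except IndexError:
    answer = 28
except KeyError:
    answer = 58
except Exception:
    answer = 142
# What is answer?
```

Step-by-step execution trace:
1. `z = {'a': 1}['b']` raises KeyError.
2. `except IndexError` does not match KeyError; skipped.
3. `except KeyError` matches → answer = 58.
4. Remaining except clauses are skipped.
Result: 58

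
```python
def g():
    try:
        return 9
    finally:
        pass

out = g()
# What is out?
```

Step-by-step execution trace:
1. `g()` enters try: `return 9` sets pending return value 9.
2. Before returning, `finally: pass` runs (no effect).
3. g() returns 9 → out = 9.
Result: 9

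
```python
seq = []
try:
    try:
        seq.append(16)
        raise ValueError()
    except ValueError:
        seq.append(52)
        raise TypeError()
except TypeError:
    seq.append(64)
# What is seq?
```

Step-by-step execution trace:
1. Inner try: `seq.append(16)` → seq = [16].
2. `raise ValueError()` raises ValueError.
3. Inner `except ValueError` matches → `seq.append(52)` → seq = [16, 52].
4. `raise TypeError()` raises TypeError; propagates to outer try.
5. Outer `except TypeError` matches → `seq.append(64)` → seq = [16, 52, 64].
Result: [16, 52, 64]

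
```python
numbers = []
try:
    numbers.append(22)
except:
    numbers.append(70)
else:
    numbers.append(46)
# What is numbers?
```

Step-by-step execution trace:
1. try: `numbers.append(22)` → numbers = [22]. No exception raised.
2. `except` is skipped.
3. `else` runs (try completed without exception): `numbers.append(46)` → numbers = [22, 46].
Result: [22, 46]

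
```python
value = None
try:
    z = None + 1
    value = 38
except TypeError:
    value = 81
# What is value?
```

Step-by-step execution trace:
1. `z = None + 1` raises TypeError.
2. `value = 38` is not reached.
3. `except TypeError` matches → value = 81.
Result: 81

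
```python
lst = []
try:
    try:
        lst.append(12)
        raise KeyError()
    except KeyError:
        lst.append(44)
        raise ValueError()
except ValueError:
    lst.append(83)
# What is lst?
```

Step-by-step execution trace:
1. Inner try: `lst.append(12)` → lst = [12].
2. `raise KeyError()` raises KeyError.
3. Inner `except KeyError` matches → `lst.append(44)` → lst = [12, 44].
4. `raise ValueError()` raises ValueError; propagates to outer try.
5. Outer `except ValueError` matches → `lst.append(83)` → lst = [12, 44, 83].
Result: [12, 44, 83]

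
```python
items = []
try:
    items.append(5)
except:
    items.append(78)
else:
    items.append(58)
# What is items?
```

Step-by-step execution trace:
1. try: `items.append(5)` → items = [5]. No exception raised.
2. `except` is skipped.
3. `else` runs (try completed without exception): `items.append(58)` → items = [5, 58].
Result: [5, 58]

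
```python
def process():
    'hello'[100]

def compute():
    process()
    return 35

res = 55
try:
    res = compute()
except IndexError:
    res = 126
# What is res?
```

Step-by-step execution trace:
1. res starts at 55.
2. try: `compute()` calls `process()`.
3. `process()` evaluates `'hello'[100]`, which raises IndexError; it propagates through compute (uncaught).
4. `return 35` in compute is not reached; the assignment to res does not complete.
5. `except IndexError` matches → res = 126.
Result: 126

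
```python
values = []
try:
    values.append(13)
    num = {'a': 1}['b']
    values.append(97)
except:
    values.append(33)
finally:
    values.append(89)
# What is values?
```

Step-by-step execution trace:
1. try: `values.append(13)` → values = [13].
2. `num = {'a': 1}['b']` raises KeyError; `values.append(97)` is not reached.
3. bare `except` matches → `values.append(33)` → values = [13, 33].
4. finally always runs: `values.append(89)` → values = [13, 33, 89].
Result: [13, 33, 89]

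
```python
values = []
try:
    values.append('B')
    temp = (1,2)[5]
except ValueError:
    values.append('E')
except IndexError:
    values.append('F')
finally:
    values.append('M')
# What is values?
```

Step-by-step execution trace:
1. try: `values.append('B')` → values = ['B'].
2. `temp = (1,2)[5]` raises IndexError.
3. `except ValueError` does not match IndexError; skipped.
4. `except IndexError` matches → `values.append('F')` → values = ['B', 'F'].
5. finally always runs: `values.append('M')` → values = ['B', 'F', 'M'].
Result: ['B', 'F', 'M']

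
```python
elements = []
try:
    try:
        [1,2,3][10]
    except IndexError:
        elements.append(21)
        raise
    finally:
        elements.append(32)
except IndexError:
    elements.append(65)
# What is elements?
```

Step-by-step execution trace:
1. Inner try: `[1,2,3][10]` raises IndexError.
2. Inner `except IndexError` matches → `elements.append(21)` → elements = [21].
3. bare `raise` re-raises IndexError.
4. Inner `finally` runs during unwinding: `elements.append(32)` → elements = [21, 32].
5. Outer `except IndexError` matches → `elements.append(65)` → elements = [21, 32, 65].
Result: [21, 32, 65]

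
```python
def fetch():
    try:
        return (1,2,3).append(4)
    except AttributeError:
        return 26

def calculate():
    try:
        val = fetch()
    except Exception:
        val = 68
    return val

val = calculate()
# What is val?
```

Step-by-step execution trace:
1. `calculate()` calls `fetch()`.
2. In fetch: `(1,2,3).append(4)` raises AttributeError; `except AttributeError` catches it → returns 26.
3. In calculate: `val = fetch()` → val = 26. No exception reaches calculate.
4. `except Exception` is skipped; calculate returns 26.
5. val = 26.
Result: 26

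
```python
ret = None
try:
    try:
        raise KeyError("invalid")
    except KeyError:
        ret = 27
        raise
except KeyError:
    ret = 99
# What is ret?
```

Step-by-step execution trace:
1. Inner try: `raise KeyError("invalid")` raises KeyError.
2. Inner `except KeyError` matches → ret = 27.
3. bare `raise` re-raises the same KeyError.
4. Outer `except KeyError` matches → ret = 99.
Result: 99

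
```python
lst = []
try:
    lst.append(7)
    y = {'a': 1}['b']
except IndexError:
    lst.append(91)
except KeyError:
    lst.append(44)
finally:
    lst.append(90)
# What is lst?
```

Step-by-step execution trace:
1. try: `lst.append(7)` → lst = [7].
2. `y = {'a': 1}['b']` raises KeyError.
3. `except IndexError` does not match KeyError; skipped.
4. `except KeyError` matches → `lst.append(44)` → lst = [7, 44].
5. finally always runs: `lst.append(90)` → lst = [7, 44, 90].
Result: [7, 44, 90]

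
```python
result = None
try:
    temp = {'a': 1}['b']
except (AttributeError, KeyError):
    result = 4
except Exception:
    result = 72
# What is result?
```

Step-by-step execution trace:
1. `temp = {'a': 1}['b']` raises KeyError.
2. `except (AttributeError, KeyError)` matches (KeyError is in the tuple) → result = 4.
3. `except Exception` is not reached.
Result: 4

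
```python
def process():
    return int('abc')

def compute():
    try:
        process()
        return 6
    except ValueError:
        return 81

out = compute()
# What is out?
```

Step-by-step execution trace:
1. `compute()` calls `process()`.
2. `process()` evaluates `int('abc')`, which raises ValueError; it propagates to the caller.
3. `return 6` is not reached.
4. `except ValueError` in compute matches → returns 81.
5. out = 81.
Result: 81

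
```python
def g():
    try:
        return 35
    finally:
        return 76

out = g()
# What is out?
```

Step-by-step execution trace:
1. `g()` enters try: `return 35` sets pending return value 35.
2. Before returning, `finally: return 76` runs and overrides the pending return.
3. g() returns 76 → out = 76.
Result: 76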